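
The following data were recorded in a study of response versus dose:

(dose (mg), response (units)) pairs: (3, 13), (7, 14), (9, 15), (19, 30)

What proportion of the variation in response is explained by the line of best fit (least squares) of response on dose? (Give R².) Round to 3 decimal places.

0.926

n = 4, Σx = 38, Σy = 72, Σxy = 842, Σx² = 500, Σy² = 1490
Sxx = Σx² − (Σx)²/n = 500 − 361 = 139
Sxy = Σxy − (Σx)(Σy)/n = 842 − 684 = 158
Syy = Σy² − (Σy)²/n = 1490 − 1296 = 194
R² = Sxy²/(Sxx·Syy) = (158)²/(139·194) = 0.925758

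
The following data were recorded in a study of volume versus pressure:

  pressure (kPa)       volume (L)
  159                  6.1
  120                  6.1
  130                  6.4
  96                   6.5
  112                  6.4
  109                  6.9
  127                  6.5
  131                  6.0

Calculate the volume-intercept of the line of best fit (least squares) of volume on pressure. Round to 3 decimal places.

n = 8, Σx = 984, Σy = 50.9, Σxy = 6238.3, Σx² = 123512
Sxx = Σx² − (Σx)²/n = 123512 − 121032 = 2480
Sxy = Σxy − (Σx)(Σy)/n = 6238.3 − 6260.7 = -22.4
b = Sxy/Sxx = -22.4/2480 = -0.009032
a = ȳ − b·x̄ = 6.3625 − (-0.009032)·123 = 7.473468

7.473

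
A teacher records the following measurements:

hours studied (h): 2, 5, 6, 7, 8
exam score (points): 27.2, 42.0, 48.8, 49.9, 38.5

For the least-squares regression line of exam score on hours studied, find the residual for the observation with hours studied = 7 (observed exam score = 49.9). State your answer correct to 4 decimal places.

4.7462

n = 5, Σx = 28, Σy = 206.4, Σxy = 1214.5, Σx² = 178
Sxx = Σx² − (Σx)²/n = 178 − 156.8 = 21.2
Sxy = Σxy − (Σx)(Σy)/n = 1214.5 − 1155.84 = 58.66
b = Sxy/Sxx = 58.66/21.2 = 2.766981
a = ȳ − b·x̄ = 41.28 − 2.766981·5.6 = 25.784906
ŷ(7) = 25.784906 + 2.766981·7 = 45.153774
residual = y − ŷ = 49.9 − 45.153774 = 4.746226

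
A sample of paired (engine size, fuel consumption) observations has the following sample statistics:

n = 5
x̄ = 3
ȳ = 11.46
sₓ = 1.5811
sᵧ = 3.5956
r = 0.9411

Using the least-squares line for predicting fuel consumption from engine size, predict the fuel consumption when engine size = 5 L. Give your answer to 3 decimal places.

15.740

b = r · sᵧ/sₓ = 0.9411 · 3.5956/1.5811 = 2.140168
a = ȳ − b·x̄ = 11.46 − 2.140168·3 = 5.039497
ŷ(5) = a + b·5 = 5.039497 + 2.140168·5 = 15.740335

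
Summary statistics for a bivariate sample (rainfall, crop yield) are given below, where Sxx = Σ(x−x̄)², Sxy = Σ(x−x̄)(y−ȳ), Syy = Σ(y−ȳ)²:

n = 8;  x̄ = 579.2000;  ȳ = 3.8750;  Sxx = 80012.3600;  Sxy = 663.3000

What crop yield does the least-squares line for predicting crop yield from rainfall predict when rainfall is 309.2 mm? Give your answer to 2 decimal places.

1.64

b = Sxy/Sxx = 663.3/80012.36 = 0.008290
a = ȳ − b·x̄ = 3.875 − 0.008290·579.2 = -0.926550
ŷ(309.2) = a + b·309.2 = -0.926550 + 0.008290·309.2 = 1.636708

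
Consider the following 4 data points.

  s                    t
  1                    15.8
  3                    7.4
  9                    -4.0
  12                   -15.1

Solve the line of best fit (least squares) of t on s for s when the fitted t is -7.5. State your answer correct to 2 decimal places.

9.53

n = 4, Σx = 25, Σy = 4.1, Σxy = -179.2, Σx² = 235
Sxx = Σx² − (Σx)²/n = 235 − 156.25 = 78.75
Sxy = Σxy − (Σx)(Σy)/n = -179.2 − 25.625 = -204.825
b = Sxy/Sxx = -204.825/78.75 = -2.600952
a = ȳ − b·x̄ = 1.025 − (-2.600952)·6.25 = 17.280952
Set a + b·x = -7.5: x = (-7.5 − 17.280952) / (-2.600952) = 9.527646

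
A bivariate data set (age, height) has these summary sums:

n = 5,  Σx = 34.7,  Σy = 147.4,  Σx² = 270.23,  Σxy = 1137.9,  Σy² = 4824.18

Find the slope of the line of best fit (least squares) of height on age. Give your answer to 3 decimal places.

3.908

Sxx = Σx² − (Σx)²/n = 270.23 − 240.818 = 29.412
Sxy = Σxy − (Σx)(Σy)/n = 1137.9 − 1022.956 = 114.944
b = Sxy/Sxx = 114.944/29.412 = 3.908065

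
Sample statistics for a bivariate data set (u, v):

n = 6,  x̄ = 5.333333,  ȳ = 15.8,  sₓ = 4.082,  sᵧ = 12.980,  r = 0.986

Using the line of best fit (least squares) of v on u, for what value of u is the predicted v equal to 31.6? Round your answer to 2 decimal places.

10.37

b = r · sᵧ/sₓ = 0.986 · 12.98/4.082 = 3.135296
a = ȳ − b·x̄ = 15.8 − 3.135296·5.333333 = -0.921580
Set a + b·x = 31.6: x = (31.6 − (-0.921580)) / 3.135296 = 10.372729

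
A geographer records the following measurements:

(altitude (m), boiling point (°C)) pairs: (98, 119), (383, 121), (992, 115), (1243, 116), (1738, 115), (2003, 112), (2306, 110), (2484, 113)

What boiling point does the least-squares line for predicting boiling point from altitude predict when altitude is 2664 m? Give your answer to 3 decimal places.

n = 8, Σx = 11247, Σy = 921, Σxy = 1274831, Σx² = 21205951
Sxx = Σx² − (Σx)²/n = 21205951 − 15811876.125 = 5394074.875
Sxy = Σxy − (Σx)(Σy)/n = 1274831 − 1294810.875 = -19979.875
b = Sxy/Sxx = -19979.875/5394074.875 = -0.003704
a = ȳ − b·x̄ = 115.125 − (-0.003704)·1405.875 = 120.332419
ŷ(2664) = a + b·2664 = 120.332419 + (-0.003704)·2664 = 110.464853

110.465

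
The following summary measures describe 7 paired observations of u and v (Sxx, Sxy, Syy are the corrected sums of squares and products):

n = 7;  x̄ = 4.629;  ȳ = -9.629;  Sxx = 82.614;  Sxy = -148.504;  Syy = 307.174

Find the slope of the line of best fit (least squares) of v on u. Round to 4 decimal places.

-1.7976

b = Sxy/Sxx = -148.504/82.614 = -1.797565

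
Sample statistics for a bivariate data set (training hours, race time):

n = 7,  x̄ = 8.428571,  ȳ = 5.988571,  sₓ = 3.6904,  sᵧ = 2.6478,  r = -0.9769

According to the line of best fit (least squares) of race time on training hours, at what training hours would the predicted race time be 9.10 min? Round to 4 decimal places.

3.9894

b = r · sᵧ/sₓ = -0.9769 · 2.6478/3.6904 = -0.700909
a = ȳ − b·x̄ = 5.988571 − (-0.700909)·8.428571 = 11.896235
Set a + b·x = 9.10: x = (9.10 − 11.896235) / (-0.700909) = 3.989439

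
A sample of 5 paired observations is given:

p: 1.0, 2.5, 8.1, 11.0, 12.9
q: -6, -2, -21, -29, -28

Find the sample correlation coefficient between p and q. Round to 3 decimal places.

n = 5, Σx = 35.5, Σy = -86, Σxy = -861.3, Σx² = 360.27, Σy² = 2106
Sxx = Σx² − (Σx)²/n = 360.27 − 252.05 = 108.22
Sxy = Σxy − (Σx)(Σy)/n = -861.3 − (-610.6) = -250.7
Syy = Σy² − (Σy)²/n = 2106 − 1479.2 = 626.8
r = Sxy/√(Sxx·Syy) = -250.7/√(67832.296) = -250.7/260.446340 = -0.962578

-0.963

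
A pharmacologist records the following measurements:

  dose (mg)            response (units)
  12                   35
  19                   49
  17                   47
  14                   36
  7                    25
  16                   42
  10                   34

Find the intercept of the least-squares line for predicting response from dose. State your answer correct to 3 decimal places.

12.115

n = 7, Σx = 95, Σy = 268, Σxy = 3841, Σx² = 1395
Sxx = Σx² − (Σx)²/n = 1395 − 1289.285714 = 105.714286
Sxy = Σxy − (Σx)(Σy)/n = 3841 − 3637.142857 = 203.857143
b = Sxy/Sxx = 203.857143/105.714286 = 1.928378
a = ȳ − b·x̄ = 38.285714 − 1.928378·13.571429 = 12.114865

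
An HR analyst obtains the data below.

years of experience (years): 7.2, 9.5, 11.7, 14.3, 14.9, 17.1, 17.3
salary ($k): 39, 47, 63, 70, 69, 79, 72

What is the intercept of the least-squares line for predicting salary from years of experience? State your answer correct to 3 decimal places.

n = 7, Σx = 92, Σy = 439, Σxy = 6090, Σx² = 1297.18
Sxx = Σx² − (Σx)²/n = 1297.18 − 1209.142857 = 88.037143
Sxy = Σxy − (Σx)(Σy)/n = 6090 − 5769.714286 = 320.285714
b = Sxy/Sxx = 320.285714/88.037143 = 3.638075
a = ȳ − b·x̄ = 62.714286 − 3.638075·13.142857 = 14.899588

14.900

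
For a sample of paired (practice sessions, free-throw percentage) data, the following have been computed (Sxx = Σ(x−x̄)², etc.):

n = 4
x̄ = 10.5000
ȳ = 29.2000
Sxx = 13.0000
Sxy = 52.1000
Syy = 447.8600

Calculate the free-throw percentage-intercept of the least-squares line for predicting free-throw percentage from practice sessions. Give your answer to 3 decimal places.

b = Sxy/Sxx = 52.1/13 = 4.007692
a = ȳ − b·x̄ = 29.2 − 4.007692·10.5 = -12.880769

-12.881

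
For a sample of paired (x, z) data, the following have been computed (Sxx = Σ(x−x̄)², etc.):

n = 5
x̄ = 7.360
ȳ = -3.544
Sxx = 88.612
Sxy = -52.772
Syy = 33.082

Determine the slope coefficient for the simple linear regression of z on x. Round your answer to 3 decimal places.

b = Sxy/Sxx = -52.772/88.612 = -0.595540

-0.596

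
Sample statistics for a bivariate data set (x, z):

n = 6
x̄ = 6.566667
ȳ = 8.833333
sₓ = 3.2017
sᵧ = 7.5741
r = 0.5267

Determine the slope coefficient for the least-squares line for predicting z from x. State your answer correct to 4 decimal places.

1.2460

b = r · sᵧ/sₓ = 0.5267 · 7.5741/3.2017 = 1.245988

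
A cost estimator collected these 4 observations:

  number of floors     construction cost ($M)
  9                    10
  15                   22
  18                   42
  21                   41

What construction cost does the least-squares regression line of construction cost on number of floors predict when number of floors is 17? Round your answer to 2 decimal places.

n = 4, Σx = 63, Σy = 115, Σxy = 2037, Σx² = 1071
Sxx = Σx² − (Σx)²/n = 1071 − 992.25 = 78.75
Sxy = Σxy − (Σx)(Σy)/n = 2037 − 1811.25 = 225.75
b = Sxy/Sxx = 225.75/78.75 = 2.866667
a = ȳ − b·x̄ = 28.75 − 2.866667·15.75 = -16.4
ŷ(17) = a + b·17 = -16.4 + 2.866667·17 = 32.333333

32.33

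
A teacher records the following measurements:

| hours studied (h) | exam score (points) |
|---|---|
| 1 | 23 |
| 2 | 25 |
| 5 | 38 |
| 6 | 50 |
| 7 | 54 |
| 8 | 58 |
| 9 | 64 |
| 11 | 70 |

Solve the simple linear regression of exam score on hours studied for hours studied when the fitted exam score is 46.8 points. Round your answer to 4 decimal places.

n = 8, Σx = 49, Σy = 382, Σxy = 2751, Σx² = 381
Sxx = Σx² − (Σx)²/n = 381 − 300.125 = 80.875
Sxy = Σxy − (Σx)(Σy)/n = 2751 − 2339.75 = 411.25
b = Sxy/Sxx = 411.25/80.875 = 5.085008
a = ȳ − b·x̄ = 47.75 − 5.085008·6.125 = 16.604328
Set a + b·x = 46.8: x = (46.8 − 16.604328) / 5.085008 = 5.938176

5.9382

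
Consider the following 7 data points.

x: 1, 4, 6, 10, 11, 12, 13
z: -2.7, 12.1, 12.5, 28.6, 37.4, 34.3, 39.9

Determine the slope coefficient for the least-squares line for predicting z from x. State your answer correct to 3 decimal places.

3.487

n = 7, Σx = 57, Σy = 162.1, Σxy = 1748.4, Σx² = 587
Sxx = Σx² − (Σx)²/n = 587 − 464.142857 = 122.857143
Sxy = Σxy − (Σx)(Σy)/n = 1748.4 − 1319.957143 = 428.442857
b = Sxy/Sxx = 428.442857/122.857143 = 3.487326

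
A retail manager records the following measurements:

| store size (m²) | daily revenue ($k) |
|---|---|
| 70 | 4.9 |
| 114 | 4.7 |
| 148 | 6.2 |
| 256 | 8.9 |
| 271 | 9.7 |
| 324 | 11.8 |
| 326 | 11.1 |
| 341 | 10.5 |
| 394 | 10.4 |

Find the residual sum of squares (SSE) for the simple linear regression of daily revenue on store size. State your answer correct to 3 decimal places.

n = 9, Σx = 2244, Σy = 78.2, Σxy = 21823.4, Σx² = 661546, Σy² = 738.7
Sxx = Σx² − (Σx)²/n = 661546 − 559504 = 102042
Sxy = Σxy − (Σx)(Σy)/n = 21823.4 − 19497.866667 = 2325.533333
Syy = Σy² − (Σy)²/n = 738.7 − 679.471111 = 59.228889
b = Sxy/Sxx = 2325.533333/102042 = 0.022790
SSE = Syy − b·Sxy = 59.228889 − 0.022790·2325.533333 = 6.230072

6.230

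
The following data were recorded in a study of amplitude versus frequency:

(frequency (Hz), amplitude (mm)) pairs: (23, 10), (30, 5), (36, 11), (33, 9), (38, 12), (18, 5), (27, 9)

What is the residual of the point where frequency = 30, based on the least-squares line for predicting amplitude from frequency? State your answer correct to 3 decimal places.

-3.890

n = 7, Σx = 205, Σy = 61, Σxy = 1862, Σx² = 6311
Sxx = Σx² − (Σx)²/n = 6311 − 6003.571429 = 307.428571
Sxy = Σxy − (Σx)(Σy)/n = 1862 − 1786.428571 = 75.571429
b = Sxy/Sxx = 75.571429/307.428571 = 0.245818
a = ȳ − b·x̄ = 8.714286 − 0.245818·29.285714 = 1.515335
ŷ(30) = 1.515335 + 0.245818·30 = 8.889870
residual = y − ŷ = 5 − 8.889870 = -3.889870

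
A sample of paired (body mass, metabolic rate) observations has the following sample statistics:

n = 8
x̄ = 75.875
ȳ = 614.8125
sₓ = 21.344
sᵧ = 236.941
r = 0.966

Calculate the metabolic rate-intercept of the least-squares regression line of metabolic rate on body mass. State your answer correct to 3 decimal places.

-198.842

b = r · sᵧ/sₓ = 0.966 · 236.941/21.344 = 10.723623
a = ȳ − b·x̄ = 614.8125 − 10.723623·75.875 = -198.842383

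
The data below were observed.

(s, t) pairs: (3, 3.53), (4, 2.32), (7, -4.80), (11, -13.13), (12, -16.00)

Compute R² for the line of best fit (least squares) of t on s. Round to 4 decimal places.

0.9977

n = 5, Σx = 37, Σy = -28.08, Σxy = -350.16, Σx² = 339, Σy² = 469.2802
Sxx = Σx² − (Σx)²/n = 339 − 273.8 = 65.2
Sxy = Σxy − (Σx)(Σy)/n = -350.16 − (-207.792) = -142.368
Syy = Σy² − (Σy)²/n = 469.2802 − 157.69728 = 311.58292
R² = Sxy²/(Sxx·Syy) = (-142.368)²/(65.2·311.58292) = 0.997708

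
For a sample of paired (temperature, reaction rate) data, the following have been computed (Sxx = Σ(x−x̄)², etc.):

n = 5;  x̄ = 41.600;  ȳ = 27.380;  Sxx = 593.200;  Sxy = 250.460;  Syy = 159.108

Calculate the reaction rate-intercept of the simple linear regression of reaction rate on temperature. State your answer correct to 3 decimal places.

b = Sxy/Sxx = 250.46/593.2 = 0.422218
a = ȳ − b·x̄ = 27.38 − 0.422218·41.6 = 9.815711

9.816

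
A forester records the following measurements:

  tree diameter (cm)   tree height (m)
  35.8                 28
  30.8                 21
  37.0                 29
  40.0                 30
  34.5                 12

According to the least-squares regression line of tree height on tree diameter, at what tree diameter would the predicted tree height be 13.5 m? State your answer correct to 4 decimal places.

27.8711

n = 5, Σx = 178.1, Σy = 120, Σxy = 4336.2, Σx² = 6389.53
Sxx = Σx² − (Σx)²/n = 6389.53 − 6343.922 = 45.608
Sxy = Σxy − (Σx)(Σy)/n = 4336.2 − 4274.4 = 61.8
b = Sxy/Sxx = 61.8/45.608 = 1.355025
a = ȳ − b·x̄ = 24 − 1.355025·35.62 = -24.266006
Set a + b·x = 13.5: x = (13.5 − (-24.266006)) / 1.355025 = 27.871068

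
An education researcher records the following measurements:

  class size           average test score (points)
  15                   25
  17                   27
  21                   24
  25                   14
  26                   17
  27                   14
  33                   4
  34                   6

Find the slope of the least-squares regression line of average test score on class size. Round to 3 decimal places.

n = 8, Σx = 198, Σy = 131, Σxy = 2844, Σx² = 5230
Sxx = Σx² − (Σx)²/n = 5230 − 4900.5 = 329.5
Sxy = Σxy − (Σx)(Σy)/n = 2844 − 3242.25 = -398.25
b = Sxy/Sxx = -398.25/329.5 = -1.208649

-1.209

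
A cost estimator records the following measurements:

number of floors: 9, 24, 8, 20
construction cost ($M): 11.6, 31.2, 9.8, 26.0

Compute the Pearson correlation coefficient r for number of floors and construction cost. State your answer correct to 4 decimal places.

0.9998

n = 4, Σx = 61, Σy = 78.6, Σxy = 1451.6, Σx² = 1121, Σy² = 1880.04
Sxx = Σx² − (Σx)²/n = 1121 − 930.25 = 190.75
Sxy = Σxy − (Σx)(Σy)/n = 1451.6 − 1198.65 = 252.95
Syy = Σy² − (Σy)²/n = 1880.04 − 1544.49 = 335.55
r = Sxy/√(Sxx·Syy) = 252.95/√(64006.1625) = 252.95/252.994392 = 0.999825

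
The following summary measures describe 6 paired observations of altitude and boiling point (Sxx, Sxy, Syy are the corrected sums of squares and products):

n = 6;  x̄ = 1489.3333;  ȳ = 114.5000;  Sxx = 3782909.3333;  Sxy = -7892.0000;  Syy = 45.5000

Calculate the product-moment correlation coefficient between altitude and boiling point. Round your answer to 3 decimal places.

r = Sxy/√(Sxx·Syy) = -7892/√(172122374.66515) = -7892/13119.541709 = -0.601545

-0.602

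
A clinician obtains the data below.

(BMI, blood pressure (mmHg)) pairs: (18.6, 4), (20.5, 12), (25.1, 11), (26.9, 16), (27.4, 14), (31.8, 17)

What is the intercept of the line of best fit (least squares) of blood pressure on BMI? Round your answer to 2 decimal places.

n = 6, Σx = 150.3, Σy = 74, Σxy = 1951.1, Σx² = 3881.83
Sxx = Σx² − (Σx)²/n = 3881.83 − 3765.015 = 116.815
Sxy = Σxy − (Σx)(Σy)/n = 1951.1 − 1853.7 = 97.4
b = Sxy/Sxx = 97.4/116.815 = 0.833797
a = ȳ − b·x̄ = 12.333333 − 0.833797·25.05 = -8.553282

-8.55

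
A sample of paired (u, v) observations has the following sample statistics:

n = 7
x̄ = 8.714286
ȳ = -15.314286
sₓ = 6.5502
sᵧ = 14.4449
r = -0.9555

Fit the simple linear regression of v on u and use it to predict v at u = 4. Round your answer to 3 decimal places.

-5.381

b = r · sᵧ/sₓ = -0.9555 · 14.4449/6.5502 = -2.107127
a = ȳ − b·x̄ = -15.314286 − (-2.107127)·8.714286 = 3.047820
ŷ(4) = a + b·4 = 3.047820 + (-2.107127)·4 = -5.380688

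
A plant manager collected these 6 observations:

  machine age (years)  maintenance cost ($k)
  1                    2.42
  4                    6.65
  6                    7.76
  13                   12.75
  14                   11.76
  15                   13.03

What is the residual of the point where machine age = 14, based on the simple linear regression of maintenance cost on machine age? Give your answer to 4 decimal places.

n = 6, Σx = 53, Σy = 54.37, Σxy = 601.42, Σx² = 643
Sxx = Σx² − (Σx)²/n = 643 − 468.166667 = 174.833333
Sxy = Σxy − (Σx)(Σy)/n = 601.42 − 480.268333 = 121.151667
b = Sxy/Sxx = 121.151667/174.833333 = 0.692955
a = ȳ − b·x̄ = 9.061667 − 0.692955·8.833333 = 2.940562
ŷ(14) = 2.940562 + 0.692955·14 = 12.641935
residual = y − ŷ = 11.76 − 12.641935 = -0.881935

-0.8819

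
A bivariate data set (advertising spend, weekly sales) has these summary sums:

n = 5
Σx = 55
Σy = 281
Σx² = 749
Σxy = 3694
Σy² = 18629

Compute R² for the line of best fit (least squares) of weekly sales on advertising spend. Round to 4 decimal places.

0.8901

Sxx = Σx² − (Σx)²/n = 749 − 605 = 144
Sxy = Σxy − (Σx)(Σy)/n = 3694 − 3091 = 603
Syy = Σy² − (Σy)²/n = 18629 − 15792.2 = 2836.8
R² = Sxy²/(Sxx·Syy) = (603)²/(144·2836.8) = 0.890109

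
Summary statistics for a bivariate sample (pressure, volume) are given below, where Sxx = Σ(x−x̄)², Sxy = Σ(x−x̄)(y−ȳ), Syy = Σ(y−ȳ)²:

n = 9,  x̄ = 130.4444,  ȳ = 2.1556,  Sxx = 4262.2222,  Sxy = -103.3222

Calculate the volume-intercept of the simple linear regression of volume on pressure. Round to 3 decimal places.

b = Sxy/Sxx = -103.3222/4262.2222 = -0.024241
a = ȳ − b·x̄ = 2.1556 − (-0.024241)·130.4444 = 5.317754

5.318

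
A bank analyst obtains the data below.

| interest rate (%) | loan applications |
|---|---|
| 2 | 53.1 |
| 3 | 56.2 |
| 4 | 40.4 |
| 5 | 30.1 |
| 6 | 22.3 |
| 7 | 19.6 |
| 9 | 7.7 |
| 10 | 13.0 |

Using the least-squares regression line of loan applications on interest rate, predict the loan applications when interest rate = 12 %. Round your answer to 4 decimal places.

-7.6054

n = 8, Σx = 46, Σy = 242.4, Σxy = 1057.2, Σx² = 320
Sxx = Σx² − (Σx)²/n = 320 − 264.5 = 55.5
Sxy = Σxy − (Σx)(Σy)/n = 1057.2 − 1393.8 = -336.6
b = Sxy/Sxx = -336.6/55.5 = -6.064865
a = ȳ − b·x̄ = 30.3 − (-6.064865)·5.75 = 65.172973
ŷ(12) = a + b·12 = 65.172973 + (-6.064865)·12 = -7.605405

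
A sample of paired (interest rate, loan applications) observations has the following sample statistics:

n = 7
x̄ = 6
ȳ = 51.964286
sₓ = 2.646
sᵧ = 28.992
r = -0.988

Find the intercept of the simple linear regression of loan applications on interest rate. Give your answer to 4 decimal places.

b = r · sᵧ/sₓ = -0.988 · 28.992/2.646 = -10.825433
a = ȳ − b·x̄ = 51.964286 − (-10.825433)·6 = 116.916885

116.9169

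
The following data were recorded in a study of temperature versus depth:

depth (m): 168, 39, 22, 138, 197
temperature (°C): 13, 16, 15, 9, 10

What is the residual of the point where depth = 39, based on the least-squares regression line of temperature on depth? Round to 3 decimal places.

n = 5, Σx = 564, Σy = 63, Σxy = 6350, Σx² = 88082
Sxx = Σx² − (Σx)²/n = 88082 − 63619.2 = 24462.8
Sxy = Σxy − (Σx)(Σy)/n = 6350 − 7106.4 = -756.4
b = Sxy/Sxx = -756.4/24462.8 = -0.030920
a = ȳ − b·x̄ = 12.6 − (-0.030920)·112.8 = 16.087823
ŷ(39) = 16.087823 + (-0.030920)·39 = 14.881927
residual = y − ŷ = 16 − 14.881927 = 1.118073

1.118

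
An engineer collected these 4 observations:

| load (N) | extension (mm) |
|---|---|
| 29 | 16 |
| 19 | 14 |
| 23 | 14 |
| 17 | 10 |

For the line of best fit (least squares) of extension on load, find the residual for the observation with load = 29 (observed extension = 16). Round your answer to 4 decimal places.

-0.3333

n = 4, Σx = 88, Σy = 54, Σxy = 1222, Σx² = 2020
Sxx = Σx² − (Σx)²/n = 2020 − 1936 = 84
Sxy = Σxy − (Σx)(Σy)/n = 1222 − 1188 = 34
b = Sxy/Sxx = 34/84 = 0.404762
a = ȳ − b·x̄ = 13.5 − 0.404762·22 = 4.595238
ŷ(29) = 4.595238 + 0.404762·29 = 16.333333
residual = y − ŷ = 16 − 16.333333 = -0.333333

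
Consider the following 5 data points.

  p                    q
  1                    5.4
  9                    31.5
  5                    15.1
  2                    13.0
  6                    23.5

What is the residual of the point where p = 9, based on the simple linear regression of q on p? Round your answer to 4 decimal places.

n = 5, Σx = 23, Σy = 88.5, Σxy = 531.4, Σx² = 147
Sxx = Σx² − (Σx)²/n = 147 − 105.8 = 41.2
Sxy = Σxy − (Σx)(Σy)/n = 531.4 − 407.1 = 124.3
b = Sxy/Sxx = 124.3/41.2 = 3.016990
a = ȳ − b·x̄ = 17.7 − 3.016990·4.6 = 3.821845
ŷ(9) = 3.821845 + 3.016990·9 = 30.974757
residual = y − ŷ = 31.5 − 30.974757 = 0.525243

0.5252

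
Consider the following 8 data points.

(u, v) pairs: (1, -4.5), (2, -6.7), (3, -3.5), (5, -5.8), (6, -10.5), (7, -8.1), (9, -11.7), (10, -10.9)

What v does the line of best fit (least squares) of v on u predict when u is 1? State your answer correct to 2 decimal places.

n = 8, Σx = 43, Σy = -61.7, Σxy = -391.4, Σx² = 305
Sxx = Σx² − (Σx)²/n = 305 − 231.125 = 73.875
Sxy = Σxy − (Σx)(Σy)/n = -391.4 − (-331.6375) = -59.7625
b = Sxy/Sxx = -59.7625/73.875 = -0.808968
a = ȳ − b·x̄ = -7.7125 − (-0.808968)·5.375 = -3.364298
ŷ(1) = a + b·1 = -3.364298 + (-0.808968)·1 = -4.173266

-4.17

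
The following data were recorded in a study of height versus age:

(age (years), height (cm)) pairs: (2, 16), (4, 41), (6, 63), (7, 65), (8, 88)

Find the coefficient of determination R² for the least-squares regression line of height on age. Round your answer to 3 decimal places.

0.972

n = 5, Σx = 27, Σy = 273, Σxy = 1733, Σx² = 169, Σy² = 17875
Sxx = Σx² − (Σx)²/n = 169 − 145.8 = 23.2
Sxy = Σxy − (Σx)(Σy)/n = 1733 − 1474.2 = 258.8
Syy = Σy² − (Σy)²/n = 17875 − 14905.8 = 2969.2
R² = Sxy²/(Sxx·Syy) = (258.8)²/(23.2·2969.2) = 0.972302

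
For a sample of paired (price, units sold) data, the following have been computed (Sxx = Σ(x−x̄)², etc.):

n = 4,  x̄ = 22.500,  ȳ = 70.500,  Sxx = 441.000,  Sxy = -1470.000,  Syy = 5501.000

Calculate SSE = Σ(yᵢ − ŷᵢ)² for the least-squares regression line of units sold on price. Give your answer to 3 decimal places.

b = Sxy/Sxx = -1470/441 = -3.333333
SSE = Syy − b·Sxy = 5501 − (-3.333333)·(-1470) = 601

601.000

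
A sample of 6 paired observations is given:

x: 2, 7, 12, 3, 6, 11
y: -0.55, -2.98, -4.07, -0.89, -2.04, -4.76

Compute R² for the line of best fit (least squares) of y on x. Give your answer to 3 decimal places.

n = 6, Σx = 41, Σy = -15.29, Σxy = -138.07, Σx² = 363, Σy² = 53.3591
Sxx = Σx² − (Σx)²/n = 363 − 280.166667 = 82.833333
Sxy = Σxy − (Σx)(Σy)/n = -138.07 − (-104.481667) = -33.588333
Syy = Σy² − (Σy)²/n = 53.3591 − 38.964017 = 14.395083
R² = Sxy²/(Sxx·Syy) = (-33.588333)²/(82.833333·14.395083) = 0.946145

0.946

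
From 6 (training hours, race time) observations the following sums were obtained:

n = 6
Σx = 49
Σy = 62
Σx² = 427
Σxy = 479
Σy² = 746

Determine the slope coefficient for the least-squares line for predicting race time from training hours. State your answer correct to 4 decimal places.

-1.0186

Sxx = Σx² − (Σx)²/n = 427 − 400.166667 = 26.833333
Sxy = Σxy − (Σx)(Σy)/n = 479 − 506.333333 = -27.333333
b = Sxy/Sxx = -27.333333/26.833333 = -1.018634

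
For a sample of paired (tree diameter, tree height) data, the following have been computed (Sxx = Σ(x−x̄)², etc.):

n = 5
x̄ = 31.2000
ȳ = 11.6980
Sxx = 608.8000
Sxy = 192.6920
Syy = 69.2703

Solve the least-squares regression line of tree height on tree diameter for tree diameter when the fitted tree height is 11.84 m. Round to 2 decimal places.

b = Sxy/Sxx = 192.692/608.8 = 0.316511
a = ȳ − b·x̄ = 11.698 − 0.316511·31.2 = 1.822852
Set a + b·x = 11.84: x = (11.84 − 1.822852) / 0.316511 = 31.648641

31.65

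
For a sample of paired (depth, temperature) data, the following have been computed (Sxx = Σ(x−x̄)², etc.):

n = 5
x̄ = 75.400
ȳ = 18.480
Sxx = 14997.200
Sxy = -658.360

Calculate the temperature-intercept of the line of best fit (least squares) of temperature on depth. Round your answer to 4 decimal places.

b = Sxy/Sxx = -658.36/14997.2 = -0.043899
a = ȳ − b·x̄ = 18.48 − (-0.043899)·75.4 = 21.789974

21.7900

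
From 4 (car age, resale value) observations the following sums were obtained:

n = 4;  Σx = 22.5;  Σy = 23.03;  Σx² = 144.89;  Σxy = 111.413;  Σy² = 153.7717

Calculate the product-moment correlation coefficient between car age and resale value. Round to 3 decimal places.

-0.920

Sxx = Σx² − (Σx)²/n = 144.89 − 126.5625 = 18.3275
Sxy = Σxy − (Σx)(Σy)/n = 111.413 − 129.54375 = -18.13075
Syy = Σy² − (Σy)²/n = 153.7717 − 132.595225 = 21.176475
r = Sxy/√(Sxx·Syy) = -18.13075/√(388.111846) = -18.13075/19.700554 = -0.920317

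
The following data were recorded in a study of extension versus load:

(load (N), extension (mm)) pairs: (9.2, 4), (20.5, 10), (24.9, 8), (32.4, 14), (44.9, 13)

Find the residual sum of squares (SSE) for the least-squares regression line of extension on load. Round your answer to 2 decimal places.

n = 5, Σx = 131.9, Σy = 49, Σxy = 1478.3, Σx² = 4190.67, Σy² = 545
Sxx = Σx² − (Σx)²/n = 4190.67 − 3479.522 = 711.148
Sxy = Σxy − (Σx)(Σy)/n = 1478.3 − 1292.62 = 185.68
Syy = Σy² − (Σy)²/n = 545 − 480.2 = 64.8
b = Sxy/Sxx = 185.68/711.148 = 0.261099
SSE = Syy − b·Sxy = 64.8 − 0.261099·185.68 = 16.319146

16.32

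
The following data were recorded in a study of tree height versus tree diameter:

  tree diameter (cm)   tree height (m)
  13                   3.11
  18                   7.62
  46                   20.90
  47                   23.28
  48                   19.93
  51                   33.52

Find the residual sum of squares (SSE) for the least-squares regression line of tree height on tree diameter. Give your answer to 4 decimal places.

n = 6, Σx = 223, Σy = 108.36, Σxy = 4899.31, Σx² = 9723, Σy² = 2567.3002
Sxx = Σx² − (Σx)²/n = 9723 − 8288.166667 = 1434.833333
Sxy = Σxy − (Σx)(Σy)/n = 4899.31 − 4027.38 = 871.93
Syy = Σy² − (Σy)²/n = 2567.3002 − 1956.9816 = 610.3186
b = Sxy/Sxx = 871.93/1434.833333 = 0.607687
SSE = Syy − b·Sxy = 610.3186 − 0.607687·871.93 = 80.457809

80.4578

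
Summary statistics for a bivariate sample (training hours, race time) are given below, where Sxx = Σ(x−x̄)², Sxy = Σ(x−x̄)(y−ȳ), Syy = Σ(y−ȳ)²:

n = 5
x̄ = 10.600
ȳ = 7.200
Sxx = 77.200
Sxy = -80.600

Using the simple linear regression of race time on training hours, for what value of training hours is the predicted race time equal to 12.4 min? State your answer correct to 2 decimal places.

5.62

b = Sxy/Sxx = -80.6/77.2 = -1.044041
a = ȳ − b·x̄ = 7.2 − (-1.044041)·10.6 = 18.266839
Set a + b·x = 12.4: x = (12.4 − 18.266839) / (-1.044041) = 5.619355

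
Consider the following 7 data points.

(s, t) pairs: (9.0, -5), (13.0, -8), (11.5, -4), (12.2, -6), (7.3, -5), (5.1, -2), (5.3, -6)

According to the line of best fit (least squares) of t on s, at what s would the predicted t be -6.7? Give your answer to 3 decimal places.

13.904

n = 7, Σx = 63.4, Σy = -36, Σxy = -346.7, Σx² = 638.48
Sxx = Σx² − (Σx)²/n = 638.48 − 574.222857 = 64.257143
Sxy = Σxy − (Σx)(Σy)/n = -346.7 − (-326.057143) = -20.642857
b = Sxy/Sxx = -20.642857/64.257143 = -0.321254
a = ȳ − b·x̄ = -5.142857 − (-0.321254)·9.057143 = -2.233215
Set a + b·x = -6.7: x = (-6.7 − (-2.233215)) / (-0.321254) = 13.904221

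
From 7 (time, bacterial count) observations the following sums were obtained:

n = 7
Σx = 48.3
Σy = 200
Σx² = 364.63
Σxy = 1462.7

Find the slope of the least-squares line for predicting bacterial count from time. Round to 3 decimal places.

Sxx = Σx² − (Σx)²/n = 364.63 − 333.27 = 31.36
Sxy = Σxy − (Σx)(Σy)/n = 1462.7 − 1380 = 82.7
b = Sxy/Sxx = 82.7/31.36 = 2.637117

2.637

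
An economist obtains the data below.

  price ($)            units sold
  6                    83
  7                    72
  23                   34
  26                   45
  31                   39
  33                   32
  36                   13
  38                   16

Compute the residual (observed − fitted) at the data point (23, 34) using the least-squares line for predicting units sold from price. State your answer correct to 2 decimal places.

n = 8, Σx = 200, Σy = 334, Σxy = 6295, Σx² = 6080
Sxx = Σx² − (Σx)²/n = 6080 − 5000 = 1080
Sxy = Σxy − (Σx)(Σy)/n = 6295 − 8350 = -2055
b = Sxy/Sxx = -2055/1080 = -1.902778
a = ȳ − b·x̄ = 41.75 − (-1.902778)·25 = 89.319444
ŷ(23) = 89.319444 + (-1.902778)·23 = 45.555556
residual = y − ŷ = 34 − 45.555556 = -11.555556

-11.56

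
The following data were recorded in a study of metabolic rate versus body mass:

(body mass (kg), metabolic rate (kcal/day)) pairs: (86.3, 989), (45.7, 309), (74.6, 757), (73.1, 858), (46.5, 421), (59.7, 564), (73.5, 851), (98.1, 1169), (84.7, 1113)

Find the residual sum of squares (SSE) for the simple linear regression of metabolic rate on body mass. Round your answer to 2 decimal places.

31817.75

n = 9, Σx = 642.2, Σy = 7031, Σxy = 543409.8, Σx² = 48371.24, Σy² = 6207683
Sxx = Σx² − (Σx)²/n = 48371.24 − 45824.537778 = 2546.702222
Sxy = Σxy − (Σx)(Σy)/n = 543409.8 − 501700.911111 = 41708.888889
Syy = Σy² − (Σy)²/n = 6207683 − 5492773.444444 = 714909.555556
b = Sxy/Sxx = 41708.888889/2546.702222 = 16.377607
SSE = Syy − b·Sxy = 714909.555556 − 16.377607·41708.888889 = 31817.752688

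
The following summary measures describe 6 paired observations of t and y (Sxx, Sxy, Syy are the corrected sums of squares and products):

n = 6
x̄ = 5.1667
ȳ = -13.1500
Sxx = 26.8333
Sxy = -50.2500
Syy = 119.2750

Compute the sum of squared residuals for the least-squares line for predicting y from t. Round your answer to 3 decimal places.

b = Sxy/Sxx = -50.25/26.8333 = -1.872673
SSE = Syy − b·Sxy = 119.275 − (-1.872673)·(-50.25) = 25.173175

25.173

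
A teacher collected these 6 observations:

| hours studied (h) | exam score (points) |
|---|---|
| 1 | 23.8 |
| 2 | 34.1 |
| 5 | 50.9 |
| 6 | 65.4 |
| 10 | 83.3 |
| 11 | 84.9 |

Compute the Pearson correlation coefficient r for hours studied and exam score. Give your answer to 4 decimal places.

n = 6, Σx = 35, Σy = 342.4, Σxy = 2505.8, Σx² = 287, Σy² = 22744.12
Sxx = Σx² − (Σx)²/n = 287 − 204.166667 = 82.833333
Sxy = Σxy − (Σx)(Σy)/n = 2505.8 − 1997.333333 = 508.466667
Syy = Σy² − (Σy)²/n = 22744.12 − 19539.626667 = 3204.493333
r = Sxy/√(Sxx·Syy) = 508.466667/√(265438.864444) = 508.466667/515.207594 = 0.986916

0.9869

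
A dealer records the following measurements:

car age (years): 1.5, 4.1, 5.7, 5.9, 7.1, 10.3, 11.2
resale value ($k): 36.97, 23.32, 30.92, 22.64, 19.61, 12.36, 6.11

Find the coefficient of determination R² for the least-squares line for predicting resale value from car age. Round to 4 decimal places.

0.8720

n = 7, Σx = 45.8, Σy = 151.93, Σxy = 795.858, Σx² = 368.3, Σy² = 3953.8731
Sxx = Σx² − (Σx)²/n = 368.3 − 299.662857 = 68.637143
Sxy = Σxy − (Σx)(Σy)/n = 795.858 − 994.056286 = -198.198286
Syy = Σy² − (Σy)²/n = 3953.8731 − 3297.532129 = 656.340971
R² = Sxy²/(Sxx·Syy) = (-198.198286)²/(68.637143·656.340971) = 0.871989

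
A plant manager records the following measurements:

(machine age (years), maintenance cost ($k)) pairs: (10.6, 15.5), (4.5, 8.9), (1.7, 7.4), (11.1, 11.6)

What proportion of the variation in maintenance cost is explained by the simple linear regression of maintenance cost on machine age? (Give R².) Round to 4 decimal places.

0.7603

n = 4, Σx = 27.9, Σy = 43.4, Σxy = 345.69, Σx² = 258.71, Σy² = 508.78
Sxx = Σx² − (Σx)²/n = 258.71 − 194.6025 = 64.1075
Sxy = Σxy − (Σx)(Σy)/n = 345.69 − 302.715 = 42.975
Syy = Σy² − (Σy)²/n = 508.78 − 470.89 = 37.89
R² = Sxy²/(Sxx·Syy) = (42.975)²/(64.1075·37.89) = 0.760323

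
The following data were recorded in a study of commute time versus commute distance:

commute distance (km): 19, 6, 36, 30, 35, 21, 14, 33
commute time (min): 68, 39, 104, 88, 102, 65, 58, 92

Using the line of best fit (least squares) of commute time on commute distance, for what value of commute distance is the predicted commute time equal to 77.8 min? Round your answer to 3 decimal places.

24.633

n = 8, Σx = 194, Σy = 616, Σxy = 16693, Σx² = 5544
Sxx = Σx² − (Σx)²/n = 5544 − 4704.5 = 839.5
Sxy = Σxy − (Σx)(Σy)/n = 16693 − 14938 = 1755
b = Sxy/Sxx = 1755/839.5 = 2.090530
a = ȳ − b·x̄ = 77 − 2.090530·24.25 = 26.304646
Set a + b·x = 77.8: x = (77.8 − 26.304646) / 2.090530 = 24.632678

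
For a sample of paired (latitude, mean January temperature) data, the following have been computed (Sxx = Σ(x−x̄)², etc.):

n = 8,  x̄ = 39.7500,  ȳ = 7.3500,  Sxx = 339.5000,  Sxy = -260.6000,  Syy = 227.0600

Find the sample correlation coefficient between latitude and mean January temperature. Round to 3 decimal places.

r = Sxy/√(Sxx·Syy) = -260.6/√(77086.87) = -260.6/277.645223 = -0.938608

-0.939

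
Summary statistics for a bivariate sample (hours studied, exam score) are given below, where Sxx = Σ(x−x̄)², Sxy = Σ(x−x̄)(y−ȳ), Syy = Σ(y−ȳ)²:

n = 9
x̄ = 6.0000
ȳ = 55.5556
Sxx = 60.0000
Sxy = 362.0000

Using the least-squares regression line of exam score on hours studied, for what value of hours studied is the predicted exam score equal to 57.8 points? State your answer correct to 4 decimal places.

6.3720

b = Sxy/Sxx = 362/60 = 6.033333
a = ȳ − b·x̄ = 55.5556 − 6.033333·6 = 19.3556
Set a + b·x = 57.8: x = (57.8 − 19.3556) / 6.033333 = 6.372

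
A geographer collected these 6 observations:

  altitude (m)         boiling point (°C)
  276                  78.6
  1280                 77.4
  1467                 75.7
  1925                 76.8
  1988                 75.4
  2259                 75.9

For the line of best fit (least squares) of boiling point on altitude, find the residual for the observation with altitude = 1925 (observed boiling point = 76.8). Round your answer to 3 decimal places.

0.729

n = 6, Σx = 9195, Σy = 459.8, Σxy = 701010.8, Σx² = 16627515
Sxx = Σx² − (Σx)²/n = 16627515 − 14091337.5 = 2536177.5
Sxy = Σxy − (Σx)(Σy)/n = 701010.8 − 704643.5 = -3632.7
b = Sxy/Sxx = -3632.7/2536177.5 = -0.001432
a = ȳ − b·x̄ = 76.633333 − (-0.001432)·1532.5 = 78.828413
ŷ(1925) = 78.828413 + (-0.001432)·1925 = 76.071135
residual = y − ŷ = 76.8 − 76.071135 = 0.728865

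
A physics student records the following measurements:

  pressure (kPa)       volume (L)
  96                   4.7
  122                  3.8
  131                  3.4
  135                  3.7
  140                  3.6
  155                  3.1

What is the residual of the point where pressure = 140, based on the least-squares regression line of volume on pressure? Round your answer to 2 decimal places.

0.15

n = 6, Σx = 779, Σy = 22.3, Σxy = 2844.2, Σx² = 103111
Sxx = Σx² − (Σx)²/n = 103111 − 101140.166667 = 1970.833333
Sxy = Σxy − (Σx)(Σy)/n = 2844.2 − 2895.283333 = -51.083333
b = Sxy/Sxx = -51.083333/1970.833333 = -0.025920
a = ȳ − b·x̄ = 3.716667 − (-0.025920)·129.833333 = 7.081903
ŷ(140) = 7.081903 + (-0.025920)·140 = 3.453150
residual = y − ŷ = 3.6 − 3.453150 = 0.146850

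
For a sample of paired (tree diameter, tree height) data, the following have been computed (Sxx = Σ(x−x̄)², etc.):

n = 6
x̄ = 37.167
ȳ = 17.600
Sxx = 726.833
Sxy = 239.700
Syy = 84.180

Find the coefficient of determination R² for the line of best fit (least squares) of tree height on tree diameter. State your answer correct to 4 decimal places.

R² = Sxy²/(Sxx·Syy) = (239.7)²/(726.833·84.18) = 0.939058

0.9391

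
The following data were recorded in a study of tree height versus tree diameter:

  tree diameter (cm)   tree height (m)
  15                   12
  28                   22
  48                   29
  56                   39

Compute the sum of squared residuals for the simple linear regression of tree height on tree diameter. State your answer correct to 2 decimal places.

n = 4, Σx = 147, Σy = 102, Σxy = 4372, Σx² = 6449, Σy² = 2990
Sxx = Σx² − (Σx)²/n = 6449 − 5402.25 = 1046.75
Sxy = Σxy − (Σx)(Σy)/n = 4372 − 3748.5 = 623.5
Syy = Σy² − (Σy)²/n = 2990 − 2601 = 389
b = Sxy/Sxx = 623.5/1046.75 = 0.595653
SSE = Syy − b·Sxy = 389 − 0.595653·623.5 = 17.610222

17.61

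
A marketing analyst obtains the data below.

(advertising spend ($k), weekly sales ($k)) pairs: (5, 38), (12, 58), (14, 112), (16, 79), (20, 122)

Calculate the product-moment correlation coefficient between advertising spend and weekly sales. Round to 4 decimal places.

0.8613

n = 5, Σx = 67, Σy = 409, Σxy = 6158, Σx² = 1021, Σy² = 38477
Sxx = Σx² − (Σx)²/n = 1021 − 897.8 = 123.2
Sxy = Σxy − (Σx)(Σy)/n = 6158 − 5480.6 = 677.4
Syy = Σy² − (Σy)²/n = 38477 − 33456.2 = 5020.8
r = Sxy/√(Sxx·Syy) = 677.4/√(618562.56) = 677.4/786.487482 = 0.861298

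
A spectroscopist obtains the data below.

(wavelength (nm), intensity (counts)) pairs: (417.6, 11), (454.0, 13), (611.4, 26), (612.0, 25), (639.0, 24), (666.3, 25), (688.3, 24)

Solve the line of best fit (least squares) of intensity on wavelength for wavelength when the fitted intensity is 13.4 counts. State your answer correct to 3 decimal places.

446.526

n = 7, Σx = 4088.6, Σy = 148, Σxy = 90204.7, Σx² = 2454893.3
Sxx = Σx² − (Σx)²/n = 2454893.3 − 2388092.851429 = 66800.448571
Sxy = Σxy − (Σx)(Σy)/n = 90204.7 − 86444.685714 = 3760.014286
b = Sxy/Sxx = 3760.014286/66800.448571 = 0.056287
a = ȳ − b·x̄ = 21.142857 − 0.056287·584.085714 = -11.733728
Set a + b·x = 13.4: x = (13.4 − (-11.733728)) / 0.056287 = 446.526043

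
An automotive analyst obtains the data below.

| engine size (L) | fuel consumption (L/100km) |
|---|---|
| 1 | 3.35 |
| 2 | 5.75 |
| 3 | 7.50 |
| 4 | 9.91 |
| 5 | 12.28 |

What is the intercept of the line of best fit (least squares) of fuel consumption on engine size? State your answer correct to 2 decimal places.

n = 5, Σx = 15, Σy = 38.79, Σxy = 138.39, Σx² = 55
Sxx = Σx² − (Σx)²/n = 55 − 45 = 10
Sxy = Σxy − (Σx)(Σy)/n = 138.39 − 116.37 = 22.02
b = Sxy/Sxx = 22.02/10 = 2.202
a = ȳ − b·x̄ = 7.758 − 2.202·3 = 1.152

1.15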